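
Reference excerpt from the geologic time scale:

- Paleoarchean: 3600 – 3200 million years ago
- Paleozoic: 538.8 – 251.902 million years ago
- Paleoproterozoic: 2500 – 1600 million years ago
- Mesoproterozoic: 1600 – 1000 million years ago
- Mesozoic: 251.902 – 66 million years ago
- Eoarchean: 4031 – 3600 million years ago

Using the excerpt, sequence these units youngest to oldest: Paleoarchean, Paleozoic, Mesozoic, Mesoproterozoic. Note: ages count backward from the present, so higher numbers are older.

Mesozoic, Paleozoic, Mesoproterozoic, Paleoarchean

The oldest of these is Paleoarchean (starts 3600 Ma) and the youngest is Mesozoic (ends 66 Ma).
In between, by decreasing start age: Mesoproterozoic (1600), Paleozoic (538.8).
Listing youngest first means reversing that sequence.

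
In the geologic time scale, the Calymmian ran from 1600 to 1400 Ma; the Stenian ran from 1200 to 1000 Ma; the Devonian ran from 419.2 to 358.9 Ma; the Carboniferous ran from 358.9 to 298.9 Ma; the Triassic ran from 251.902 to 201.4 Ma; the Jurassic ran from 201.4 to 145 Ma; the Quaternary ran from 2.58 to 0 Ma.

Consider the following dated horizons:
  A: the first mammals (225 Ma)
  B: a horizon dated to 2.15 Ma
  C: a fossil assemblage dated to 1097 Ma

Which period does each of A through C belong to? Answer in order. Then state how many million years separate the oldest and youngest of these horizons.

Match each age against the start–end ranges in the excerpt: A = 225 Ma → Triassic (251.902–201.4); B = 2.15 Ma → Quaternary (2.58–0); C = 1097 Ma → Stenian (1200–1000).
The largest age is 1097 Ma and the smallest is 2.15 Ma; their difference is 1094.85 Myr.

A — Triassic; B — Quaternary; C — Stenian; span 1094.85 million years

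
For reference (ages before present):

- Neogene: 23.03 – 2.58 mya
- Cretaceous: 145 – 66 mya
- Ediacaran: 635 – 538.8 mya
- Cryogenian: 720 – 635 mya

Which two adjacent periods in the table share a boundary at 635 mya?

Cryogenian and Ediacaran

The Cryogenian ends at 635 mya and the Ediacaran begins at 635 mya, so they share that boundary.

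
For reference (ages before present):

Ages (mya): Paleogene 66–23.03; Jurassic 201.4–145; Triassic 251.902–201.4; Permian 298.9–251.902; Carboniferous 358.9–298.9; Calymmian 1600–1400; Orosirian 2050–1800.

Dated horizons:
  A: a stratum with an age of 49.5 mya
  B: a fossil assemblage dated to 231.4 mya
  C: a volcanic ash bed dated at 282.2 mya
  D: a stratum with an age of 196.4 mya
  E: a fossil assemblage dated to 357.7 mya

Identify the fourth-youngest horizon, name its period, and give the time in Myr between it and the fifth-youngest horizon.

Smaller Ma means younger, so youngest first: A 49.5 < D 196.4 < B 231.4 < C 282.2 < E 357.7.
Counting 4 along gives C (282.2 Ma); the excerpt puts that inside the Permian, 298.9–251.902 Ma.
Next in line is E (357.7 Ma), and 357.7 − 282.2 = 75.5 Myr.

C, in the Permian; 75.5 million years to E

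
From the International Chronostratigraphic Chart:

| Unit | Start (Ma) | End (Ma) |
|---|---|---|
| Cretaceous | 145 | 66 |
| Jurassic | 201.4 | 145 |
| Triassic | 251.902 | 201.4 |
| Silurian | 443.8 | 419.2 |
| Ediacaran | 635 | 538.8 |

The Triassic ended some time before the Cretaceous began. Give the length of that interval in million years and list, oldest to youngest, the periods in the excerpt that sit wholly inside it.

56.4 million years; Jurassic

End of Triassic = 201.4 Ma; start of Cretaceous = 145 Ma.
Gap = 201.4 − 145 = 56.4 Myr.
Periods wholly inside 201.4–145 Ma: Jurassic (201.4–145).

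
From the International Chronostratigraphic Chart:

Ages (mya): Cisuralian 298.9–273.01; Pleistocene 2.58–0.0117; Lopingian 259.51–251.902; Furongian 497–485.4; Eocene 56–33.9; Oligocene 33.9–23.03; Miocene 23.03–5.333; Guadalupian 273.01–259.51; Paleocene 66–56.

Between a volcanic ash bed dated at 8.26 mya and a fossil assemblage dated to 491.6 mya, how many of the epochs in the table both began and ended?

6

The older date is 491.6 Ma and the younger is 8.26 Ma.
Epochs with start < 491.6 and end > 8.26 Ma: Cisuralian (298.9–273.01), Guadalupian (273.01–259.51), Lopingian (259.51–251.902), Paleocene (66–56), Eocene (56–33.9), Oligocene (33.9–23.03).
That is 6 complete epochs.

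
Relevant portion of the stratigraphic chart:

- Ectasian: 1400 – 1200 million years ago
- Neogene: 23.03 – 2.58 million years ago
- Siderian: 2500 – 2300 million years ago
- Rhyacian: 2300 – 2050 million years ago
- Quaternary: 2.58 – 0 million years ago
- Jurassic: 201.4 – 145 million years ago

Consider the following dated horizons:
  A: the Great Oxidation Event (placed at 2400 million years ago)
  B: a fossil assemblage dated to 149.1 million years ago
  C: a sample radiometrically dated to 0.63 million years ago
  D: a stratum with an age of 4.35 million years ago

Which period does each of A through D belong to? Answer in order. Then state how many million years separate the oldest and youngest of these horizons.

A — Siderian; B — Jurassic; C — Quaternary; D — Neogene; span 2399.37 million years

Match each age against the start–end ranges in the excerpt: A = 2400 Ma → Siderian (2500–2300); B = 149.1 Ma → Jurassic (201.4–145); C = 0.63 Ma → Quaternary (2.58–0); D = 4.35 Ma → Neogene (23.03–2.58).
The largest age is 2400 Ma and the smallest is 0.63 Ma; their difference is 2399.37 Myr.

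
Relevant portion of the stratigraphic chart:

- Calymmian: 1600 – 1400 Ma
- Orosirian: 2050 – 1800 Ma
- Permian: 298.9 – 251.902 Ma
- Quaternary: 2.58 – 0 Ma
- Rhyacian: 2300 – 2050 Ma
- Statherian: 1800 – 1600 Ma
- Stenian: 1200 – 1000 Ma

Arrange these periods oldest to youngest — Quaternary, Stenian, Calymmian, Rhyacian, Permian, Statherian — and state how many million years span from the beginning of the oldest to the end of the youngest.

From the excerpt: Quaternary 2.58–0; Stenian 1200–1000; Calymmian 1600–1400; Rhyacian 2300–2050; Permian 298.9–251.902; Statherian 1800–1600 (Ma).
Larger Ma is earlier, so the oldest is Rhyacian and the youngest is Quaternary; oldest to youngest: Rhyacian, Statherian, Calymmian, Stenian, Permian, Quaternary.
Oldest start 2300 minus youngest end 0 gives 2300 Myr overall.

Rhyacian → Statherian → Calymmian → Stenian → Permian → Quaternary; total span 2300 Myr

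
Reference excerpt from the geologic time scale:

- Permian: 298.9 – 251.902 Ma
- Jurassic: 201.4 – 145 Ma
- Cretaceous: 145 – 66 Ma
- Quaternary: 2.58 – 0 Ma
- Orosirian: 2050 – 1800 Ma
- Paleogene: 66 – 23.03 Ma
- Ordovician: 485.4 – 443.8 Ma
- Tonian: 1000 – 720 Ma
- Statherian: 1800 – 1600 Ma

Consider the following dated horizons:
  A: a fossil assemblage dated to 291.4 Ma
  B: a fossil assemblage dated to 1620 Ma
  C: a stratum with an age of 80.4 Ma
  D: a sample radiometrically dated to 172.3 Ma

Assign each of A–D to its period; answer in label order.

Match each age against the start–end ranges in the excerpt: A = 291.4 Ma → Permian (298.9–251.902); B = 1620 Ma → Statherian (1800–1600); C = 80.4 Ma → Cretaceous (145–66); D = 172.3 Ma → Jurassic (201.4–145).

A — Permian; B — Statherian; C — Cretaceous; D — Jurassic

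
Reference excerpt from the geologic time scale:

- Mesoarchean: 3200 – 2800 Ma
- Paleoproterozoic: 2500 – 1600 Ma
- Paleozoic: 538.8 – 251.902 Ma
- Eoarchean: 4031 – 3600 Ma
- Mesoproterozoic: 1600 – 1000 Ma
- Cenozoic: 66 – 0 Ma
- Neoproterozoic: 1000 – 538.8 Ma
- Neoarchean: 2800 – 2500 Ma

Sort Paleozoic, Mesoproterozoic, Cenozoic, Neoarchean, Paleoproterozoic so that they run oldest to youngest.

Read off each span (Ma): Paleozoic 538.8–251.902; Mesoproterozoic 1600–1000; Cenozoic 66–0; Neoarchean 2800–2500; Paleoproterozoic 2500–1600.
Larger Ma is older, so oldest→youngest is Neoarchean, Paleoproterozoic, Mesoproterozoic, Paleozoic, Cenozoic.

Neoarchean, Paleoproterozoic, Mesoproterozoic, Paleozoic, Cenozoic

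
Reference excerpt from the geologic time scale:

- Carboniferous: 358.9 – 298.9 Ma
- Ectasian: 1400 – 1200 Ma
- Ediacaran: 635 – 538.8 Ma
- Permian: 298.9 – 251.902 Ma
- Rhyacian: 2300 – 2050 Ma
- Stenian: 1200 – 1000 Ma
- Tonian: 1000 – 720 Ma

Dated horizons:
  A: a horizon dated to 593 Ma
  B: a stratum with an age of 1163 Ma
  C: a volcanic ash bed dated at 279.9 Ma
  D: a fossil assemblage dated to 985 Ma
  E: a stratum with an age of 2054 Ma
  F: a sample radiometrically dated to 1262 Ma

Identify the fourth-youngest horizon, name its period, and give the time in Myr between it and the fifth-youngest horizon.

B, in the Stenian; 99 million years to F

Sorted youngest-first by Ma: C (279.9), A (593), D (985), B (1163), F (1262), E (2054).
The fourth youngest is B at 1163 Ma, which lies in 1200–1000 Ma: the Stenian.
The fifth youngest is F at 1262 Ma; separation = |1163 − 1262| = 99 Myr.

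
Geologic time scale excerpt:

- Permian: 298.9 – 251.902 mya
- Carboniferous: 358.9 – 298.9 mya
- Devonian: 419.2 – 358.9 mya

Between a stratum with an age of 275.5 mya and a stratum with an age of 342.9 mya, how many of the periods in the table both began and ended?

The older date is 342.9 Ma and the younger is 275.5 Ma.
No period both begins after 342.9 Ma and ends before 275.5 Ma, so the count is 0.

0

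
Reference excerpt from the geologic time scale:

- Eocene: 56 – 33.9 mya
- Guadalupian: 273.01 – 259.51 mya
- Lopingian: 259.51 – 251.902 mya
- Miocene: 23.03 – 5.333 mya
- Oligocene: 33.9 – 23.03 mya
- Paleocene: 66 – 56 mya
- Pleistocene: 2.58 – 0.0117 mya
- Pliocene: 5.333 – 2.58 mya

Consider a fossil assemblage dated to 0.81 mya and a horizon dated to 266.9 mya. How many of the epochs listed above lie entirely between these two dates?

The older date is 266.9 Ma and the younger is 0.81 Ma.
Epochs with start < 266.9 and end > 0.81 Ma: Lopingian (259.51–251.902), Paleocene (66–56), Eocene (56–33.9), Oligocene (33.9–23.03), Miocene (23.03–5.333), Pliocene (5.333–2.58).
That is 6 complete epochs.

6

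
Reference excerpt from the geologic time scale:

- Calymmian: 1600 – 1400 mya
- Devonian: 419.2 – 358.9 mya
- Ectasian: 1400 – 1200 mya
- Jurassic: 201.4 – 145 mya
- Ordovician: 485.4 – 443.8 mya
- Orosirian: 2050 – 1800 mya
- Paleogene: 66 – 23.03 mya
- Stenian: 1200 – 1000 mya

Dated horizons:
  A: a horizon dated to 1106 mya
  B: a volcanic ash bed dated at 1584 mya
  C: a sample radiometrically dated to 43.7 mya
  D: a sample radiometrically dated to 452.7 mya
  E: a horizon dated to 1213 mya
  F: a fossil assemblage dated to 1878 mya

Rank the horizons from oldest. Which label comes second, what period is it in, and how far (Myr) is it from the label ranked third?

Larger Ma means older, so oldest first: F 1878 > B 1584 > E 1213 > A 1106 > D 452.7 > C 43.7.
Counting 2 along gives B (1584 Ma); the excerpt puts that inside the Calymmian, 1600–1400 Ma.
Next in line is E (1213 Ma), and 1584 − 1213 = 371 Myr.

B, in the Calymmian; 371 million years to E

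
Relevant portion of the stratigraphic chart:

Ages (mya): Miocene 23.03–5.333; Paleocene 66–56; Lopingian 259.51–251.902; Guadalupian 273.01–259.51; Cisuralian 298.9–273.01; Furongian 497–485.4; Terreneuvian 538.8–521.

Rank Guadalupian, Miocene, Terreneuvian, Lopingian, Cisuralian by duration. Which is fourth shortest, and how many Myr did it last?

Terreneuvian, 17.8 million years

Durations: Guadalupian 13.5; Miocene 17.697; Terreneuvian 17.8; Lopingian 7.608; Cisuralian 25.89 Myr.
Sorted shortest-first: Lopingian (7.608), Guadalupian (13.5), Miocene (17.697), Terreneuvian (17.8), Cisuralian (25.89).
The fourth shortest is Terreneuvian at 17.8 Myr.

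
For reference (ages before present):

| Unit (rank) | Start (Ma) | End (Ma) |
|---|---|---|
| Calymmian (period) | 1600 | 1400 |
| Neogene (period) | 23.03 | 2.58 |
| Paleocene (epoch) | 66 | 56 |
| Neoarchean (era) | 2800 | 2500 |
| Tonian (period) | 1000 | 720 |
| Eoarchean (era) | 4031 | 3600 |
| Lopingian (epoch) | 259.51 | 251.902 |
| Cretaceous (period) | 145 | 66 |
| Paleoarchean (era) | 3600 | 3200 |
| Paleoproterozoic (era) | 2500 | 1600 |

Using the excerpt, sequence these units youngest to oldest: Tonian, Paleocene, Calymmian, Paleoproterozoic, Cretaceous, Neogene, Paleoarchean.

Read off each span (Ma): Tonian 1000–720; Paleocene 66–56; Calymmian 1600–1400; Paleoproterozoic 2500–1600; Cretaceous 145–66; Neogene 23.03–2.58; Paleoarchean 3600–3200.
Larger Ma is older, so oldest→youngest is Paleoarchean, Paleoproterozoic, Calymmian, Tonian, Cretaceous, Paleocene, Neogene; reverse it for youngest→oldest.

Neogene → Paleocene → Cretaceous → Tonian → Calymmian → Paleoproterozoic → Paleoarchean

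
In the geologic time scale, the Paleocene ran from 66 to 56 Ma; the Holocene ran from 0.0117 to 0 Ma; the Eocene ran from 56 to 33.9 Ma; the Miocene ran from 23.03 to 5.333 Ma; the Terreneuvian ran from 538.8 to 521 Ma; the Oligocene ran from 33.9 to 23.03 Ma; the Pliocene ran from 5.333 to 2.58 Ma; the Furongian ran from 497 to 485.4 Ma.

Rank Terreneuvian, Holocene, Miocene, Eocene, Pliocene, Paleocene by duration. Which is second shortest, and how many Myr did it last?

Pliocene, 2.753 million years

Durations: Terreneuvian 17.8; Holocene 0.0117; Miocene 17.697; Eocene 22.1; Pliocene 2.753; Paleocene 10 Myr.
Sorted shortest-first: Holocene (0.0117), Pliocene (2.753), Paleocene (10), Miocene (17.697), Terreneuvian (17.8), Eocene (22.1).
The second shortest is Pliocene at 2.753 Myr.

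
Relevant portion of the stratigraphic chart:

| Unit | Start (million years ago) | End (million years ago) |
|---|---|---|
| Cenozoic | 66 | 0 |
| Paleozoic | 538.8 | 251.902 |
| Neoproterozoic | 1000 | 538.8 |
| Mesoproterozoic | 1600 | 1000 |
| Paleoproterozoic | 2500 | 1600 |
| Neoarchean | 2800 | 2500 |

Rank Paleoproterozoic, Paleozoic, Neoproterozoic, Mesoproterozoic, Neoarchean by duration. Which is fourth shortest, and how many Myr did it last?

Mesoproterozoic, 600 million years

Start − end for each: Paleoproterozoic 2500 − 1600 = 900; Paleozoic 538.8 − 251.902 = 286.898; Neoproterozoic 1000 − 538.8 = 461.2; Mesoproterozoic 1600 − 1000 = 600; Neoarchean 2800 − 2500 = 300.
Ranking these from shortest: Paleozoic < Neoarchean < Neoproterozoic < Mesoproterozoic < Paleoproterozoic.
Position 4 in that ranking is Mesoproterozoic, which lasted 600 Myr.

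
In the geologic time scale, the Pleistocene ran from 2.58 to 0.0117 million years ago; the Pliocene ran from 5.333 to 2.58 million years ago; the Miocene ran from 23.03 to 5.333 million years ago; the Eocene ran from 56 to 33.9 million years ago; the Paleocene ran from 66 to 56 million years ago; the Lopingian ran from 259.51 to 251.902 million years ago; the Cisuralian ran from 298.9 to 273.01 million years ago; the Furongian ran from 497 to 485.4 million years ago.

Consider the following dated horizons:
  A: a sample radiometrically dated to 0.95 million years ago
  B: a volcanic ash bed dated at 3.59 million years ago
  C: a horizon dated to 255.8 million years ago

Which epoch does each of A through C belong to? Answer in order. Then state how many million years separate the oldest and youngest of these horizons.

A — Pleistocene; B — Pliocene; C — Lopingian; span 254.85 million years

Match each age against the start–end ranges in the excerpt: A = 0.95 Ma → Pleistocene (2.58–0.0117); B = 3.59 Ma → Pliocene (5.333–2.58); C = 255.8 Ma → Lopingian (259.51–251.902).
The largest age is 255.8 Ma and the smallest is 0.95 Ma; their difference is 254.85 Myr.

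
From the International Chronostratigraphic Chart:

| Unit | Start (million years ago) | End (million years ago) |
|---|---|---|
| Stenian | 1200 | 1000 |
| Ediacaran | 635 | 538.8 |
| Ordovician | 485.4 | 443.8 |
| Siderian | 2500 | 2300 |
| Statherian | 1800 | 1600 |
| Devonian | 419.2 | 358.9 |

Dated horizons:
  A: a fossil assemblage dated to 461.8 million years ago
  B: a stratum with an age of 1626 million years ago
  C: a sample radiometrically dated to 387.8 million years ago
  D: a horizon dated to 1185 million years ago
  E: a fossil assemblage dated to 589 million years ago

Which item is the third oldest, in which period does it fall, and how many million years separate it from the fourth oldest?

E, in the Ediacaran; 127.2 million years to A

Larger Ma means older, so oldest first: B 1626 > D 1185 > E 589 > A 461.8 > C 387.8.
Counting 3 along gives E (589 Ma); the excerpt puts that inside the Ediacaran, 635–538.8 Ma.
Next in line is A (461.8 Ma), and 589 − 461.8 = 127.2 Myr.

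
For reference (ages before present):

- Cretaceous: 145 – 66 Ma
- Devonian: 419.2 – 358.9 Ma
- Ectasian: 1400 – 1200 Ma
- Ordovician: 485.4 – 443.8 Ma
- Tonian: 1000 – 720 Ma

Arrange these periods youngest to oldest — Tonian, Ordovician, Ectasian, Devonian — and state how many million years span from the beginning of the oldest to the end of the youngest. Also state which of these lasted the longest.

From the excerpt: Tonian 1000–720; Ordovician 485.4–443.8; Ectasian 1400–1200; Devonian 419.2–358.9 (Ma).
Larger Ma is earlier, so the oldest is Ectasian and the youngest is Devonian; youngest to oldest: Devonian, Ordovician, Tonian, Ectasian.
Oldest start 1400 minus youngest end 358.9 gives 1041.1 Myr overall.
Individual lengths (start − end): Ordovician 41.6; Ectasian 200; Tonian 280; Devonian 60.3. The largest is Tonian at 280 Myr.

Devonian, Ordovician, Tonian, Ectasian; total span 1041.1 Myr; longest is Tonian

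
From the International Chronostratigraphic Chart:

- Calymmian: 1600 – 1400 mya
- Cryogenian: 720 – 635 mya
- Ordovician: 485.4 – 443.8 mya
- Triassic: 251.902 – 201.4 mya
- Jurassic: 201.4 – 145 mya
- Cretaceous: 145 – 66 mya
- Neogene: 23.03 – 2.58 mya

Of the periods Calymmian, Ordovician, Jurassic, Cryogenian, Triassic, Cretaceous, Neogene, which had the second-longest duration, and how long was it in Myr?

Cryogenian, 85 million years

Durations: Calymmian 200; Ordovician 41.6; Jurassic 56.4; Cryogenian 85; Triassic 50.502; Cretaceous 79; Neogene 20.45 Myr.
Sorted longest-first: Calymmian (200), Cryogenian (85), Cretaceous (79), Jurassic (56.4), Triassic (50.502), Ordovician (41.6), Neogene (20.45).
The second longest is Cryogenian at 85 Myr.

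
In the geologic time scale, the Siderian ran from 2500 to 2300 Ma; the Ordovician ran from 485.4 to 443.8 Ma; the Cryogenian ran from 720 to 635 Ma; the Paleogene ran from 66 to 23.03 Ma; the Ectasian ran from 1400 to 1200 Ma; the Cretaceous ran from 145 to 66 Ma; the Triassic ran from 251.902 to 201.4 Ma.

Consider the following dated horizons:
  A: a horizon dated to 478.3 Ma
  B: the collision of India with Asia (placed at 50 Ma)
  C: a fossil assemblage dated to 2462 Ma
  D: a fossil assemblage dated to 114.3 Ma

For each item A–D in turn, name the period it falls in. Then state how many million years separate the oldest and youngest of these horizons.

A: 478.3 Ma lies in 485.4–443.8 Ma, so Ordovician.
B: 50 Ma lies in 66–23.03 Ma, so Paleogene.
C: 2462 Ma lies in 2500–2300 Ma, so Siderian.
D: 114.3 Ma lies in 145–66 Ma, so Cretaceous.
Oldest = 2462 Ma, youngest = 50 Ma → span 2412 Myr.

A — Ordovician; B — Paleogene; C — Siderian; D — Cretaceous; span 2412 million years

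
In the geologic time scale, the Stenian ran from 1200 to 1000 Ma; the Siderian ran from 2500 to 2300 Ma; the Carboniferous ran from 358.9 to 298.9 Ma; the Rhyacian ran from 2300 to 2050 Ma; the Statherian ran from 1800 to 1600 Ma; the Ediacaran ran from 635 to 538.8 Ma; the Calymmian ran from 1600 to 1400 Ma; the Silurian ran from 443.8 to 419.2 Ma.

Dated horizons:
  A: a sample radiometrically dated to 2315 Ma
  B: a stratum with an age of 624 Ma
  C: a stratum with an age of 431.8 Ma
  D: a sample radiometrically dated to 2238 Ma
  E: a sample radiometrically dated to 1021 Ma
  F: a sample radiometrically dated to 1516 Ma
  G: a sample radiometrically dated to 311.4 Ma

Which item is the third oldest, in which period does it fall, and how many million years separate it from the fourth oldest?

Sorted oldest-first by Ma: A (2315), D (2238), F (1516), E (1021), B (624), C (431.8), G (311.4).
The third oldest is F at 1516 Ma, which lies in 1600–1400 Ma: the Calymmian.
The fourth oldest is E at 1021 Ma; separation = |1516 − 1021| = 495 Myr.

F, in the Calymmian; 495 million years to E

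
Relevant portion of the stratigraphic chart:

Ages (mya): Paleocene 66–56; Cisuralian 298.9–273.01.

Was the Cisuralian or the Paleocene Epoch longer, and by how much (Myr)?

Cisuralian, by 15.89 million years

Cisuralian: 298.9 − 273.01 = 25.89 Myr.
Paleocene: 66 − 56 = 10 Myr.
Difference: 25.89 − 10 = 15.89 Myr, so the Cisuralian was longer.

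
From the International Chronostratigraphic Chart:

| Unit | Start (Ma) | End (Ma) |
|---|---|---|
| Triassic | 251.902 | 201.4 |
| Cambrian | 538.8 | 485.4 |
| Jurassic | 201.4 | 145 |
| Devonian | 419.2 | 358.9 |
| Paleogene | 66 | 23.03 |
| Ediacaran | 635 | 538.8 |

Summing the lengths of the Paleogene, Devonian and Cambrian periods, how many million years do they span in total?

Each duration: Paleogene = 42.97; Devonian = 60.3; Cambrian = 53.4.
Sum: 42.97 + 60.3 + 53.4 = 156.67 Myr.

156.67 million years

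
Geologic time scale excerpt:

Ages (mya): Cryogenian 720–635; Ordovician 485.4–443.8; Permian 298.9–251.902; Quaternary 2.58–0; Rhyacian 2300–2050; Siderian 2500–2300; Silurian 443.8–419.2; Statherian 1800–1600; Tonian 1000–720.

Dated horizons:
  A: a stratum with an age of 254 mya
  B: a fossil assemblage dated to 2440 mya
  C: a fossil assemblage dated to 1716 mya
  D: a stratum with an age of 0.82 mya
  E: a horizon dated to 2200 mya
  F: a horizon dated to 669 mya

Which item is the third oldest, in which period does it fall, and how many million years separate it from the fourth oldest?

Sorted oldest-first by Ma: B (2440), E (2200), C (1716), F (669), A (254), D (0.82).
The third oldest is C at 1716 Ma, which lies in 1800–1600 Ma: the Statherian.
The fourth oldest is F at 669 Ma; separation = |1716 − 669| = 1047 Myr.

C, in the Statherian; 1047 million years to F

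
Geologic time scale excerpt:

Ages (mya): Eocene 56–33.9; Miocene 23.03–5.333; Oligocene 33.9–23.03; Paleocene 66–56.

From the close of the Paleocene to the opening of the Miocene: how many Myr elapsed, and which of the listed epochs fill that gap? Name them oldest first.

32.97 million years; Eocene, Oligocene

The Paleocene closes at 56 Ma and the Miocene opens at 23.03 Ma, so the interval is 56 − 23.03 = 32.97 Myr.
An epoch fits inside if it starts at or after 56 Ma and ends at or before 23.03 Ma; oldest first that gives Eocene, Oligocene.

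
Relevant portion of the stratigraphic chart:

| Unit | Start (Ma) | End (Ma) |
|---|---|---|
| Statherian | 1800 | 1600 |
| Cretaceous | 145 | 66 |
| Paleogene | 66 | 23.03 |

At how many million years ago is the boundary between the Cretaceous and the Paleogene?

66 Ma

The Cretaceous ends and the Paleogene begins at 66 Ma.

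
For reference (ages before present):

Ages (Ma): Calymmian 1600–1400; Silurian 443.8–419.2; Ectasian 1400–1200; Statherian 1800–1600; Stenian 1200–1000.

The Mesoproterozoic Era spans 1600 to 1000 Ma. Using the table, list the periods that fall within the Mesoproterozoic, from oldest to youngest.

Periods with both bounds inside 1600–1000 Ma: Calymmian (1600–1400), Ectasian (1400–1200), Stenian (1200–1000).

Calymmian, Ectasian, Stenian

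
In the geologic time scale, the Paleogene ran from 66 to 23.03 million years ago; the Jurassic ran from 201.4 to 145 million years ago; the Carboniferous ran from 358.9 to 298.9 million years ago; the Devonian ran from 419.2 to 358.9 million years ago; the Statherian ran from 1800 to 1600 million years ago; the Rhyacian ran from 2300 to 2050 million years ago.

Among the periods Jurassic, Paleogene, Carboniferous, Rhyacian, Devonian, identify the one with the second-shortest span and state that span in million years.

Durations: Jurassic 56.4; Paleogene 42.97; Carboniferous 60; Rhyacian 250; Devonian 60.3 Myr.
Sorted shortest-first: Paleogene (42.97), Jurassic (56.4), Carboniferous (60), Devonian (60.3), Rhyacian (250).
The second shortest is Jurassic at 56.4 Myr.

Jurassic, 56.4 million years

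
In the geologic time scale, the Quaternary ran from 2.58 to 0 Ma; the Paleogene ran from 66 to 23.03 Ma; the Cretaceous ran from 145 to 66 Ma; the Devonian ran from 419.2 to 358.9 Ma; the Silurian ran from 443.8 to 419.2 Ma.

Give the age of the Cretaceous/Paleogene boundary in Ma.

66 Ma

The Cretaceous ends and the Paleogene begins at 66 Ma.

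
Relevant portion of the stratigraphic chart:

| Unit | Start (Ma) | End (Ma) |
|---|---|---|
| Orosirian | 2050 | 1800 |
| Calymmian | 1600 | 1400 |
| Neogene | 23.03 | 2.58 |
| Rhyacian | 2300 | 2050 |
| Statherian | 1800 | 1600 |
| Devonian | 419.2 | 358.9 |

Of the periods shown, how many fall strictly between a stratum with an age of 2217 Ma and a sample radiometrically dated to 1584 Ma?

2

2217 Ma sits inside the Rhyacian (2300–2050) and 1584 Ma inside the Calymmian (1600–1400); neither of those is wholly between the two dates.
The listed periods lying completely between them are Orosirian, Statherian — 2 in all.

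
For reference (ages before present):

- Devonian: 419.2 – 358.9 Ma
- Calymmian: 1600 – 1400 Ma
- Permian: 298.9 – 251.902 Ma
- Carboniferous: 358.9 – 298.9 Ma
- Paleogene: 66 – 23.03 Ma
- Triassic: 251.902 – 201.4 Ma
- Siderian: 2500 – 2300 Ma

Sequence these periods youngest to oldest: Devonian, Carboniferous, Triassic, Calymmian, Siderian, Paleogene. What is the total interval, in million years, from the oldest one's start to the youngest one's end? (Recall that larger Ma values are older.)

From the excerpt: Devonian 419.2–358.9; Carboniferous 358.9–298.9; Triassic 251.902–201.4; Calymmian 1600–1400; Siderian 2500–2300; Paleogene 66–23.03 (Ma).
Larger Ma is earlier, so the oldest is Siderian and the youngest is Paleogene; youngest to oldest: Paleogene, Triassic, Carboniferous, Devonian, Calymmian, Siderian.
Oldest start 2500 minus youngest end 23.03 gives 2476.97 Myr overall.

Paleogene, Triassic, Carboniferous, Devonian, Calymmian, Siderian; total span 2476.97 Myr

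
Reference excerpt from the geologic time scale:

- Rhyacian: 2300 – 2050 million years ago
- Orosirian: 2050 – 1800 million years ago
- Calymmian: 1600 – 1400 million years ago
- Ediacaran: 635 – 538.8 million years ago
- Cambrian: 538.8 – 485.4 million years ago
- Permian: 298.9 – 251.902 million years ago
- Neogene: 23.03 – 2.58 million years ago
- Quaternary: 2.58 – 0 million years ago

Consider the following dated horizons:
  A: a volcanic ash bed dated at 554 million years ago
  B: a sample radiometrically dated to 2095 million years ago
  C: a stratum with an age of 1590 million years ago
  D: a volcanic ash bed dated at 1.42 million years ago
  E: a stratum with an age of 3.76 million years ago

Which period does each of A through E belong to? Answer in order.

Match each age against the start–end ranges in the excerpt: A = 554 Ma → Ediacaran (635–538.8); B = 2095 Ma → Rhyacian (2300–2050); C = 1590 Ma → Calymmian (1600–1400); D = 1.42 Ma → Quaternary (2.58–0); E = 3.76 Ma → Neogene (23.03–2.58).

A — Ediacaran; B — Rhyacian; C — Calymmian; D — Quaternary; E — Neogene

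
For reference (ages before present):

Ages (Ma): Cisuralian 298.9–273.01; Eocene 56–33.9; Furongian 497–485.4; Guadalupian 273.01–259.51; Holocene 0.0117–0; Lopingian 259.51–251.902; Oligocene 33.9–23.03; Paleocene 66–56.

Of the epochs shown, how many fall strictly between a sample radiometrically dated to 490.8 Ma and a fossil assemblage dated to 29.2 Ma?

The older date is 490.8 Ma and the younger is 29.2 Ma.
Epochs with start < 490.8 and end > 29.2 Ma: Cisuralian (298.9–273.01), Guadalupian (273.01–259.51), Lopingian (259.51–251.902), Paleocene (66–56), Eocene (56–33.9).
That is 5 complete epochs.

5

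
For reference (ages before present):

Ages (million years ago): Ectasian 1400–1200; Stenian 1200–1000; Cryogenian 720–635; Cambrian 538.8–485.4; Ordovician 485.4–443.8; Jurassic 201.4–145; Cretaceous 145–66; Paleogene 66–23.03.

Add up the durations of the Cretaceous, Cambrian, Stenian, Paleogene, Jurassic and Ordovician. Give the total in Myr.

Duration is start − end for each: (145 − 66) + (538.8 − 485.4) + (1200 − 1000) + (66 − 23.03) + (201.4 − 145) + (485.4 − 443.8).
That is 79 + 53.4 + 200 + 42.97 + 56.4 + 41.6, which totals 473.37 million years.

473.37 million years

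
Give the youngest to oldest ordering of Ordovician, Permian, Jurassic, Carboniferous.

Era membership (oldest first within each) — Paleozoic: Ordovician, Carboniferous, Permian; Mesozoic: Jurassic. Paleozoic precedes Mesozoic, which precedes Cenozoic. Concatenating the groups in that era order and then reversing gives youngest to oldest.

Jurassic, Permian, Carboniferous, Ordovician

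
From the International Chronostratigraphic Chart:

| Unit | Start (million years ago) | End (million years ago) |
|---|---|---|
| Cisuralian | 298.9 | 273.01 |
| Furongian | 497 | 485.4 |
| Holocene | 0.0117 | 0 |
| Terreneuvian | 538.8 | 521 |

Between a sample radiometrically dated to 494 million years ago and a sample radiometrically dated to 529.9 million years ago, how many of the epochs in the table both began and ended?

The older date is 529.9 Ma and the younger is 494 Ma.
No epoch both begins after 529.9 Ma and ends before 494 Ma, so the count is 0.

0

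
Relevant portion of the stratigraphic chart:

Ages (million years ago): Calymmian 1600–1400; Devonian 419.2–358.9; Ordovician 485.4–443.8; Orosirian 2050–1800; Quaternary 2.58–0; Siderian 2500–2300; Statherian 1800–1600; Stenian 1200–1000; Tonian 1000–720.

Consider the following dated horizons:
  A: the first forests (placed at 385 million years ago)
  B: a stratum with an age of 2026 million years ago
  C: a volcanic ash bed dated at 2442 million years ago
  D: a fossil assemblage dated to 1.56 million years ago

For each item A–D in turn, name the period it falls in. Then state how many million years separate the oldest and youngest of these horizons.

A: 385 Ma lies in 419.2–358.9 Ma, so Devonian.
B: 2026 Ma lies in 2050–1800 Ma, so Orosirian.
C: 2442 Ma lies in 2500–2300 Ma, so Siderian.
D: 1.56 Ma lies in 2.58–0 Ma, so Quaternary.
Oldest = 2442 Ma, youngest = 1.56 Ma → span 2440.44 Myr.

A — Devonian; B — Orosirian; C — Siderian; D — Quaternary; span 2440.44 million years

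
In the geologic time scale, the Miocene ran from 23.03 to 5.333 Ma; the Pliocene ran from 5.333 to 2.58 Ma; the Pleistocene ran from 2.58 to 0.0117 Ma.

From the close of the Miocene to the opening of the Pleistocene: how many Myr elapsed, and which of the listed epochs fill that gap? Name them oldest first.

2.753 million years; Pliocene

End of Miocene = 5.333 Ma; start of Pleistocene = 2.58 Ma.
Gap = 5.333 − 2.58 = 2.753 Myr.
Epochs wholly inside 5.333–2.58 Ma: Pliocene (5.333–2.58).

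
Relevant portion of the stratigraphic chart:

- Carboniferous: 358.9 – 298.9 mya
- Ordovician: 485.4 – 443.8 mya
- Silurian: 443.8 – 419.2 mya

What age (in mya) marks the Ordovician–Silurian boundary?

443.8 mya

The Ordovician ends and the Silurian begins at 443.8 mya.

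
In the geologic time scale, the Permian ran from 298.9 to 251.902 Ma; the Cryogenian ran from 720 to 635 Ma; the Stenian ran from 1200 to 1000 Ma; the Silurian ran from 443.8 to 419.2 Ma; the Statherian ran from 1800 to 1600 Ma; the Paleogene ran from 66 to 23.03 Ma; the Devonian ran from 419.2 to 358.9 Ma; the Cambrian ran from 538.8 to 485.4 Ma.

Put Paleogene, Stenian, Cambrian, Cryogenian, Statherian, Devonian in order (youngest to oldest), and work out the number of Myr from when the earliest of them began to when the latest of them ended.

From the excerpt: Paleogene 66–23.03; Stenian 1200–1000; Cambrian 538.8–485.4; Cryogenian 720–635; Statherian 1800–1600; Devonian 419.2–358.9 (Ma).
Larger Ma is earlier, so the oldest is Statherian and the youngest is Paleogene; youngest to oldest: Paleogene, Devonian, Cambrian, Cryogenian, Stenian, Statherian.
Oldest start 1800 minus youngest end 23.03 gives 1776.97 Myr overall.

Paleogene, Devonian, Cambrian, Cryogenian, Stenian, Statherian; total span 1776.97 Myr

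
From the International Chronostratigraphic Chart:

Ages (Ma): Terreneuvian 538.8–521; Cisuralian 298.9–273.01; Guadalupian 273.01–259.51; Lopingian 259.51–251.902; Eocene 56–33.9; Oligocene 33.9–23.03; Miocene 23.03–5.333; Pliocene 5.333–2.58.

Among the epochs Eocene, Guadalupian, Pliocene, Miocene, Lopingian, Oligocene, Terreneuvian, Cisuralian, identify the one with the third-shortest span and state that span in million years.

Durations: Eocene 22.1; Guadalupian 13.5; Pliocene 2.753; Miocene 17.697; Lopingian 7.608; Oligocene 10.87; Terreneuvian 17.8; Cisuralian 25.89 Myr.
Sorted shortest-first: Pliocene (2.753), Lopingian (7.608), Oligocene (10.87), Guadalupian (13.5), Miocene (17.697), Terreneuvian (17.8), Eocene (22.1), Cisuralian (25.89).
The third shortest is Oligocene at 10.87 Myr.

Oligocene, 10.87 million years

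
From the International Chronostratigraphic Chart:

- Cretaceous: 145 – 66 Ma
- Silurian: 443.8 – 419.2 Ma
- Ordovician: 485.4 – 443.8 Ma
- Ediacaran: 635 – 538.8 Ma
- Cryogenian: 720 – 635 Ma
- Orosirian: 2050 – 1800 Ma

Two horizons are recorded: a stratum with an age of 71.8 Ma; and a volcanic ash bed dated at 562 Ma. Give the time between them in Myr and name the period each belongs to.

Elapsed time: 562 − 71.8 = 490.2 Myr.
71.8 Ma lies within 145–66 Ma: Cretaceous.
562 Ma lies within 635–538.8 Ma: Ediacaran.

490.2 million years apart; the first in the Cretaceous, the second in the Ediacaran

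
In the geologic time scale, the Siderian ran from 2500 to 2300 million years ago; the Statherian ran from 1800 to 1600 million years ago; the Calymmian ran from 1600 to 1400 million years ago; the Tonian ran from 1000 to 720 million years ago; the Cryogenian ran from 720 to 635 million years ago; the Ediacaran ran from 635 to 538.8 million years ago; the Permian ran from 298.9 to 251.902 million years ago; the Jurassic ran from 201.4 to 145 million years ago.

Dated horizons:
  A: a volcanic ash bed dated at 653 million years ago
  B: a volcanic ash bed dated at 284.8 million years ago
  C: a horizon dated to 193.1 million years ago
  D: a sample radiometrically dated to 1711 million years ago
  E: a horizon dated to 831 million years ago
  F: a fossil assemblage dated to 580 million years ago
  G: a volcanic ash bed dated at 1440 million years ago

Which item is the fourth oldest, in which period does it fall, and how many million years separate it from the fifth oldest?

Larger Ma means older, so oldest first: D 1711 > G 1440 > E 831 > A 653 > F 580 > B 284.8 > C 193.1.
Counting 4 along gives A (653 Ma); the excerpt puts that inside the Cryogenian, 720–635 Ma.
Next in line is F (580 Ma), and 653 − 580 = 73 Myr.

A, in the Cryogenian; 73 million years to F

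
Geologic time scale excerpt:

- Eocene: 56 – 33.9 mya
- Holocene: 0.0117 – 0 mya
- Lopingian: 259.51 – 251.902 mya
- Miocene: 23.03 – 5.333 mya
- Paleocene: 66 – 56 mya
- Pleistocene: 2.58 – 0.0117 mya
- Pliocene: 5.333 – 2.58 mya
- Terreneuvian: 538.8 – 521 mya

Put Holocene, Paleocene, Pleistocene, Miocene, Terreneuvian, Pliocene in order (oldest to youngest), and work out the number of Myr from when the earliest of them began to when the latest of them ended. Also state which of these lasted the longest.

Start ages (Ma): Terreneuvian 538.8, Paleocene 66, Miocene 23.03, Pliocene 5.333, Pleistocene 2.58, Holocene 0.0117.
Ordered oldest to youngest: Terreneuvian, Paleocene, Miocene, Pliocene, Pleistocene, Holocene.
Span = 538.8 − 0 = 538.8 Myr.
Durations: Terreneuvian 17.8, Pliocene 2.753, Holocene 0.0117, Pleistocene 2.5683, Paleocene 10, Miocene 17.697 → longest is Terreneuvian (17.8 Myr).

Terreneuvian → Paleocene → Miocene → Pliocene → Pleistocene → Holocene; total span 538.8 Myr; longest is Terreneuvian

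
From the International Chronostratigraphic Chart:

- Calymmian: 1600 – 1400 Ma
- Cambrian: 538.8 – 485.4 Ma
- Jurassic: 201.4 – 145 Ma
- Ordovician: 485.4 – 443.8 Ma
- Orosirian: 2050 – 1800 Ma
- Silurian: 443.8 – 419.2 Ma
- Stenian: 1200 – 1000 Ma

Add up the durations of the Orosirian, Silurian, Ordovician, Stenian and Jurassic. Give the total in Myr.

Each duration: Orosirian = 250; Silurian = 24.6; Ordovician = 41.6; Stenian = 200; Jurassic = 56.4.
Sum: 250 + 24.6 + 41.6 + 200 + 56.4 = 572.6 Myr.

572.6 million years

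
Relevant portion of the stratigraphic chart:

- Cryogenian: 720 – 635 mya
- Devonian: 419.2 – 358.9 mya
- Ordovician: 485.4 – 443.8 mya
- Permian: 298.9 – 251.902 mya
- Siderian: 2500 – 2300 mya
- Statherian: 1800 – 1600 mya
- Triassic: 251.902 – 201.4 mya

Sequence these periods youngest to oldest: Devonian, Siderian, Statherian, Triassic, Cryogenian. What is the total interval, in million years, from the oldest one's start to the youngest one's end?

Triassic → Devonian → Cryogenian → Statherian → Siderian; total span 2298.6 Myr

Start ages (Ma): Siderian 2500, Statherian 1800, Cryogenian 720, Devonian 419.2, Triassic 251.902.
Ordered youngest to oldest: Triassic, Devonian, Cryogenian, Statherian, Siderian.
Span = 2500 − 201.4 = 2298.6 Myr.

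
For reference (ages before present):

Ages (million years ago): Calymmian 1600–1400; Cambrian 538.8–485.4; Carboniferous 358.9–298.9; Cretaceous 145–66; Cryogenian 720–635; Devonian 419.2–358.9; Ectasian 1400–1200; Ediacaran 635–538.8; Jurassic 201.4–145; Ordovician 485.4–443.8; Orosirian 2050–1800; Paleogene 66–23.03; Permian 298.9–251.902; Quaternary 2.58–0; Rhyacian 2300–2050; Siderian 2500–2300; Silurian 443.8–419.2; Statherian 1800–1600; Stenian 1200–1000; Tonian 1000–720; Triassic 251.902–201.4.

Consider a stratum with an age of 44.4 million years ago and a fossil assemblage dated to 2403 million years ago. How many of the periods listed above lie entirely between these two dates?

18

2403 Ma sits inside the Siderian (2500–2300) and 44.4 Ma inside the Paleogene (66–23.03); neither of those is wholly between the two dates.
The listed periods lying completely between them are Rhyacian, Orosirian, Statherian, Calymmian, Ectasian, Stenian, Tonian, Cryogenian, Ediacaran, Cambrian, Ordovician, Silurian, Devonian, Carboniferous, Permian, Triassic, Jurassic, Cretaceous — 18 in all.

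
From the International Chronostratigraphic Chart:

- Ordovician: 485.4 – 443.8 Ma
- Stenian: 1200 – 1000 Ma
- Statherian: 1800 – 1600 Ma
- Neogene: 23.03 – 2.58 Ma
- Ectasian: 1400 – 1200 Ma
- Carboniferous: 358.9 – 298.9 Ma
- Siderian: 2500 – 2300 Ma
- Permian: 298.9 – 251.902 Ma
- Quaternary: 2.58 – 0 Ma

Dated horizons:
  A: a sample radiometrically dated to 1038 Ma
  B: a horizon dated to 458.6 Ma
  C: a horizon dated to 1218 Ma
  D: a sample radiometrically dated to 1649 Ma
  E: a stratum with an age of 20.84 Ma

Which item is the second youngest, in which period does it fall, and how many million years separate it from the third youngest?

Sorted youngest-first by Ma: E (20.84), B (458.6), A (1038), C (1218), D (1649).
The second youngest is B at 458.6 Ma, which lies in 485.4–443.8 Ma: the Ordovician.
The third youngest is A at 1038 Ma; separation = |458.6 − 1038| = 579.4 Myr.

B, in the Ordovician; 579.4 million years to A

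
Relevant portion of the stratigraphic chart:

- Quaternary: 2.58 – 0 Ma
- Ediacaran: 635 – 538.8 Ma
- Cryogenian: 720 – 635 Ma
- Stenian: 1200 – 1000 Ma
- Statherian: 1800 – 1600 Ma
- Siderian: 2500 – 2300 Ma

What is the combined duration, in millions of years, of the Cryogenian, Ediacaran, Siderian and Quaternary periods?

Duration is start − end for each: (720 − 635) + (635 − 538.8) + (2500 − 2300) + (2.58 − 0).
That is 85 + 96.2 + 200 + 2.58, which totals 383.78 million years.

383.78 million years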